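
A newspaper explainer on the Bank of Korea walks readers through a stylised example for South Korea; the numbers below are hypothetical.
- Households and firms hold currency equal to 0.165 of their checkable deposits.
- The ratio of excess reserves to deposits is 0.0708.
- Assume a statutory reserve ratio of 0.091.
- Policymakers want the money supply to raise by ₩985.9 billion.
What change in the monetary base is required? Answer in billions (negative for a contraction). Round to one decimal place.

The money multiplier is m = (1 + c) / (rr + e + c) = (1 + 0.165) / (0.091 + 0.0708 + 0.165) ≈ 3.56487.
ΔMB = ΔM / m = (+985.9) / 3.56487 ≈ 276.5599 billion.

₩276.6 billion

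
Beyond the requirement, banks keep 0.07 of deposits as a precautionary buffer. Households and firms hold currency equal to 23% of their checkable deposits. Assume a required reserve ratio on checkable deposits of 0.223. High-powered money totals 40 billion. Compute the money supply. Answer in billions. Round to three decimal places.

94.073 billion

The money multiplier is m = (1 + c) / (rr + e + c) = (1 + 0.23) / (0.223 + 0.07 + 0.23) ≈ 2.351816.
So M = m × MB = 2.351816 × 40 ≈ 94.0726 billion.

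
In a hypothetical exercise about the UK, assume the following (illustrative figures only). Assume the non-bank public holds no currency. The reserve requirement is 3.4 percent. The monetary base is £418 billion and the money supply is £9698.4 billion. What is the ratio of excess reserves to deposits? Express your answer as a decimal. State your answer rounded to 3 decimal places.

Using m = M/MB = 9698.4/418 ≈ 23.201914. Since m = (1 + c)/(c + rr + e), the denominator satisfies c + rr + e = (1 + c)/m = (1 + 0) / 23.201914 ≈ 0.043100.
With c = 0 and rr = 0.034, the ratio of excess reserves to deposits is 0.043100 − 0 − 0.034 = 0.0091.

0.009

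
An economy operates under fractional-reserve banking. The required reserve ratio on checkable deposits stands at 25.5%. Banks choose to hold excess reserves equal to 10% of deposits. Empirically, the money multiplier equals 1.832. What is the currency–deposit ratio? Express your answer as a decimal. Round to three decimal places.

Using m = 1.832. From m = (1 + c)/(c + rr + e), rearranging gives 1 + c = m·(c + rr + e), so c·(1 − m) = m·(rr + e) − 1.
Hence c = [m·(rr + e) − 1]/(1 − m) = [1.832 × (0.255 + 0.1) − 1] / (1 − 1.832) ≈ 0.420240.

0.420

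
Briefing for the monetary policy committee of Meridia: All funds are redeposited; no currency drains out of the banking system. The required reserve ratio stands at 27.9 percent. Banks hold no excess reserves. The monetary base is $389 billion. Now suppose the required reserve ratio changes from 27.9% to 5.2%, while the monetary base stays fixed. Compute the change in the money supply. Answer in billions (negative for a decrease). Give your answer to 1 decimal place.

Initially m₁ = 1 / (0.279) ≈ 3.58423, so M₁ = 3.58423 × 389 ≈ 1394.2655 billion.
After the change m₂ = 1 / (0.052) ≈ 19.23077, so M₂ = 19.23077 × 389 ≈ 7480.7695 billion.
ΔM = M₂ − M₁ = 7480.7695 − 1394.2655 = 6086.504 billion.

$6086.5 billion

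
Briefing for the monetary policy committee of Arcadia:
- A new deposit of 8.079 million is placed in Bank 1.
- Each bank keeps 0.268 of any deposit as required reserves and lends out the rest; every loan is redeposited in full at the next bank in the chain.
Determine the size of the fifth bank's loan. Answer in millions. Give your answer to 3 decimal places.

Each bank lends a fraction (1 − rr) = 0.7320 of the deposit it receives, so Bank 5 receives 8.079·0.7320^4 and lends 8.079·0.7320^5 ≈ 1.6979 million.

1.698 million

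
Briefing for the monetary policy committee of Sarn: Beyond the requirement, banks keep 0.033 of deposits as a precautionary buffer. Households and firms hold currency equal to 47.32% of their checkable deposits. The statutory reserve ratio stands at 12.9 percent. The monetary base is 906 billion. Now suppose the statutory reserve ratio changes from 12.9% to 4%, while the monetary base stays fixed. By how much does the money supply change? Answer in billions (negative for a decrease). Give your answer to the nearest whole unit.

342 billion

Initially m₁ = (1 + 0.4732) / (0.129 + 0.033 + 0.4732) ≈ 2.3193, so M₁ = 2.3193 × 906 = 2101.2858 billion.
After the change m₂ = (1 + 0.4732) / (0.04 + 0.033 + 0.4732) ≈ 2.6972, so M₂ = 2.6972 × 906 = 2443.6632 billion.
ΔM = M₂ − M₁ = 2443.6632 − 2101.2858 = 342.3774 billion.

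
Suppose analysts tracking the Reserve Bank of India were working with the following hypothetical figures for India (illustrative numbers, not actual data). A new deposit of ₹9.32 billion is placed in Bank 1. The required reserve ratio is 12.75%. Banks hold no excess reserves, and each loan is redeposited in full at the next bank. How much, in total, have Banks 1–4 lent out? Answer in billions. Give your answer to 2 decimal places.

₹26.82 billion

Bank i lends (1 − rr)^i of the original deposit: Bank 1 lends 9.32·0.8725 = 8.1317, Bank 2 lends 9.32·0.8725² ≈ 7.0949, and so on.
Summing a geometric series: total = 9.32·[0.8725·(1 − 0.8725^4) / (1 − 0.8725)] ≈ 26.8180 billion.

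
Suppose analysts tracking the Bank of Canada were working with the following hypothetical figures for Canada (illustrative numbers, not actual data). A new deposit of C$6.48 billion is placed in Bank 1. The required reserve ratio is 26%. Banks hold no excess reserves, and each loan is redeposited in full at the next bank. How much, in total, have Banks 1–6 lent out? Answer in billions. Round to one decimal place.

C$15.4 billion

Bank i lends (1 − rr)^i of the original deposit: Bank 1 lends 6.48·0.7400 = 4.7952, Bank 2 lends 6.48·0.7400² ≈ 3.5484, and so on.
Summing a geometric series: total = 6.48·[0.7400·(1 − 0.7400^6) / (1 − 0.7400)] ≈ 15.4146 billion.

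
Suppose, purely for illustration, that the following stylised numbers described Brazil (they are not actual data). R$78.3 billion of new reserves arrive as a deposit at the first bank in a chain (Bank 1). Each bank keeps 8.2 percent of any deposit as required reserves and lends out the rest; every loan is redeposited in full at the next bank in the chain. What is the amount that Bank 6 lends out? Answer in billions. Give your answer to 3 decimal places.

Each bank lends a fraction (1 − rr) = 0.9180 of the deposit it receives, so Bank 6 receives 78.3·0.9180^5 and lends 78.3·0.9180^6 ≈ 46.8617 billion.

R$46.862 billion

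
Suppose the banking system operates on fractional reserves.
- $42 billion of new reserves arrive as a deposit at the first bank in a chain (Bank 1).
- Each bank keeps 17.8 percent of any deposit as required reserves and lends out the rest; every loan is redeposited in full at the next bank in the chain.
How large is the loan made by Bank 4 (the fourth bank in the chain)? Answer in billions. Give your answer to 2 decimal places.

$19.18 billion

Each bank lends a fraction (1 − rr) = 0.8220 of the deposit it receives, so Bank 4 receives 42·0.8220^3 and lends 42·0.8220^4 ≈ 19.1751 billion.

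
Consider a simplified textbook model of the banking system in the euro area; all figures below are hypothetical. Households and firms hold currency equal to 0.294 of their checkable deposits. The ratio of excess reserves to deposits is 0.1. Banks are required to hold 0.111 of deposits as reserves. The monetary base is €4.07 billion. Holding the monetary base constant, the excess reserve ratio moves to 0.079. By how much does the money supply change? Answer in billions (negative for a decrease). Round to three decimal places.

€0.452 billion

Initially m₁ = (1 + 0.294) / (0.111 + 0.1 + 0.294) ≈ 2.56238, so M₁ = 2.56238 × 4.07 ≈ 10.4289 billion.
After the change m₂ = (1 + 0.294) / (0.111 + 0.079 + 0.294) ≈ 2.67355, so M₂ = 2.67355 × 4.07 ≈ 10.8813 billion.
ΔM = M₂ − M₁ = 10.8813 − 10.4289 = 0.4524 billion.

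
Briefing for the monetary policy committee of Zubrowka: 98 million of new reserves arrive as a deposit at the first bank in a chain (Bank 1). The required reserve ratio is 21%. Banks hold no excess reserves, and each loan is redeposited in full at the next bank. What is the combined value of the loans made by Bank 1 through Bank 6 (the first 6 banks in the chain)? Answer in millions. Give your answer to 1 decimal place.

Bank i lends (1 − rr)^i of the original deposit: Bank 1 lends 98·0.7900 = 77.4200, Bank 2 lends 98·0.7900² = 61.1618, and so on.
Summing a geometric series: total = 98·[0.7900·(1 − 0.7900^6) / (1 − 0.7900)] ≈ 279.0484 million.

279.0 million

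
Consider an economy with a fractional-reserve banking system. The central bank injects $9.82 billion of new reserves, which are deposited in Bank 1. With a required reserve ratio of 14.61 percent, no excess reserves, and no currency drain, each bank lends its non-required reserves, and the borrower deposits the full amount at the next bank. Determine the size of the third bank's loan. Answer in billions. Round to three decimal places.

$6.114 billion

Each bank lends a fraction (1 − rr) = 0.8539 of the deposit it receives, so Bank 3 receives 9.82·0.8539^2 and lends 9.82·0.8539^3 ≈ 6.1141 billion.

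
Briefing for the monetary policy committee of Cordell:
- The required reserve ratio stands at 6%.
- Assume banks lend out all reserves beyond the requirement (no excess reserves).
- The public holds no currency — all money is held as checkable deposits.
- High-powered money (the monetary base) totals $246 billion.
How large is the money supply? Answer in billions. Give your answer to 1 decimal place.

$4100.0 billion

With no currency drain or excess reserves, the money multiplier is m = 1/rr = 1/0.06 ≈ 16.66667.
Money supply M = m × MB = 16.66667 × 246 ≈ 4100.0008 billion.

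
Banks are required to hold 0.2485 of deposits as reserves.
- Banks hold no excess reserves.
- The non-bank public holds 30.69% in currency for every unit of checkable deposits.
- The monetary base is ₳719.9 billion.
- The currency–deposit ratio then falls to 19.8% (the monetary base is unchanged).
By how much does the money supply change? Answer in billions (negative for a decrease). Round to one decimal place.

Initially m₁ = (1 + 0.3069) / (0.2485 + 0.3069) ≈ 2.35308, so M₁ = 2.35308 × 719.9 ≈ 1693.9823 billion.
After the change m₂ = (1 + 0.198) / (0.2485 + 0.198) ≈ 2.68309, so M₂ = 2.68309 × 719.9 ≈ 1931.5565 billion.
ΔM = M₂ − M₁ = 1931.5565 − 1693.9823 = 237.5742 billion.

₳237.6 billion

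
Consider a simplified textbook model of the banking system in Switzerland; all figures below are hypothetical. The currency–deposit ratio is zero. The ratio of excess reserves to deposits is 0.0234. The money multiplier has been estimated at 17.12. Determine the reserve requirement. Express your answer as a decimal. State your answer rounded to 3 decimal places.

Using m = 17.12. Since m = (1 + c)/(c + rr + e), the denominator satisfies c + rr + e = (1 + c)/m = (1 + 0) / 17.12 ≈ 0.058411.
With c = 0 and e = 0.0234, the reserve requirement is 0.058411 − 0 − 0.0234 = 0.035011.

0.035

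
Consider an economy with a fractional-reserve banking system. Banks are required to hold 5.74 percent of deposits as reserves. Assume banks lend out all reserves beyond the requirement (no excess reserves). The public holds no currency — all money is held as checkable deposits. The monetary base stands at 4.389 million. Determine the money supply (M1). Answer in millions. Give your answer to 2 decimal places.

With no currency drain or excess reserves, the money multiplier is m = 1/rr = 1/0.0574 ≈ 17.4216.
Money supply M = m × MB = 17.4216 × 4.389 ≈ 76.4634 million.

76.46 million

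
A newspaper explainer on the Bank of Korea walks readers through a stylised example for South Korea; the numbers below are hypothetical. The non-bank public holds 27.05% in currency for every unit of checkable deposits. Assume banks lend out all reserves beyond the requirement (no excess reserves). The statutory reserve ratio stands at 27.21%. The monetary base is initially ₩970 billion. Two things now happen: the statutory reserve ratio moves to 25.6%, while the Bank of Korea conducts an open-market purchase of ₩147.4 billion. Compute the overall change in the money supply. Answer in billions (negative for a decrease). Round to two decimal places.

Before: m₁ = (1 + 0.2705) / (0.2721 + 0.2705) ≈ 2.3415039, MB₁ = 970, so M₁ = 2.3415039 × 970 ≈ 2271.2588 billion.
After: m₂ = (1 + 0.2705) / (0.256 + 0.2705) ≈ 2.4131054, MB₂ = 970 + 147.4 = 1117.4, so M₂ = 2.4131054 × 1117.4 ≈ 2696.404 billion.
ΔM = M₂ − M₁ = 2696.404 − 2271.2588 = 425.1452 billion.

₩425.15 billion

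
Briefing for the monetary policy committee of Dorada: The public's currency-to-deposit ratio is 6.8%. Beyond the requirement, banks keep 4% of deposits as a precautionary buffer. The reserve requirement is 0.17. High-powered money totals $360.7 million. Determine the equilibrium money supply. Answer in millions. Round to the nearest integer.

The money multiplier is m = (1 + c) / (rr + e + c) = (1 + 0.068) / (0.17 + 0.04 + 0.068) ≈ 3.8417.
So M = m × MB = 3.8417 × 360.7 ≈ 1385.7012 million.

$1386 million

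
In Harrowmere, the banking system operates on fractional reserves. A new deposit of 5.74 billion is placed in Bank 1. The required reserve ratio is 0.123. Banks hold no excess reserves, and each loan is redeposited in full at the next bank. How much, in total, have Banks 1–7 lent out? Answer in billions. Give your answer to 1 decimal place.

Bank i lends (1 − rr)^i of the original deposit: Bank 1 lends 5.74·0.8770 ≈ 5.0340, Bank 2 lends 5.74·0.8770² ≈ 4.4148, and so on.
Summing a geometric series: total = 5.74·[0.8770·(1 − 0.8770^7) / (1 − 0.8770)] ≈ 24.5960 billion.

24.6 billion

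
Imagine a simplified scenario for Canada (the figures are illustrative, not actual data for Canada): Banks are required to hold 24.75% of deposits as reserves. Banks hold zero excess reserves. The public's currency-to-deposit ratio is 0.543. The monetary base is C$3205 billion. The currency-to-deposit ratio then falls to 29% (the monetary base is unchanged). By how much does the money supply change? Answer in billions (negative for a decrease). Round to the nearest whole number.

C$1436 billion

Initially m₁ = (1 + 0.543) / (0.2475 + 0.543) ≈ 1.95193, so M₁ = 1.95193 × 3205 ≈ 6255.9356 billion.
After the change m₂ = (1 + 0.29) / (0.2475 + 0.29) = 2.4, so M₂ = 2.4 × 3205 = 7692 billion.
ΔM = M₂ − M₁ = 7692 − 6255.9356 = 1436.0644 billion.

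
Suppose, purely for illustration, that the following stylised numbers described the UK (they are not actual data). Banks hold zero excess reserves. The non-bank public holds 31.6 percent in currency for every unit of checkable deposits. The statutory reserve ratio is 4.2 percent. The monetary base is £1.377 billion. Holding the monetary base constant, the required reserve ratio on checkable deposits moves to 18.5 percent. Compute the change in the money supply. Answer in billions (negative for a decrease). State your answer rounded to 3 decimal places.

-1.445 billion

Initially m₁ = (1 + 0.316) / (0.042 + 0.316) ≈ 3.67598, so M₁ = 3.67598 × 1.377 ≈ 5.0618 billion.
After the change m₂ = (1 + 0.316) / (0.185 + 0.316) ≈ 2.62675, so M₂ = 2.62675 × 1.377 ≈ 3.617 billion.
ΔM = M₂ − M₁ = 3.617 − 5.0618 = -1.4448 billion.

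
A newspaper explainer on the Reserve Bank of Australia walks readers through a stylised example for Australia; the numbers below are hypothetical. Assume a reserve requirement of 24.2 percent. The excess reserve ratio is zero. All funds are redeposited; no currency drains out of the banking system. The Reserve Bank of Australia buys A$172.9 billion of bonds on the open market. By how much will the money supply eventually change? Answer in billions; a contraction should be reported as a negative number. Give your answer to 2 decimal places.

The simple money multiplier is m = 1/rr = 1/0.242 ≈ 4.132231.
An open-market purchase increases the monetary base by 172.9 billion, so ΔM = m × ΔMB = 4.132231 × 172.9 ≈ 714.4627 billion.

A$714.46 billion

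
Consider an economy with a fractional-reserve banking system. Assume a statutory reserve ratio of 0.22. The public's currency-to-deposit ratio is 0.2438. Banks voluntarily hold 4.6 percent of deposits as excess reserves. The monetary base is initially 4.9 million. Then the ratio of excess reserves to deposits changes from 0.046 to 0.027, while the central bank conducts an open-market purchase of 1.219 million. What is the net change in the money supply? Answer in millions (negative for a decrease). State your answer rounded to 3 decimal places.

Before: m₁ = (1 + 0.2438) / (0.22 + 0.046 + 0.2438) ≈ 2.43978, MB₁ = 4.9, so M₁ = 2.43978 × 4.9 ≈ 11.9549 million.
After: m₂ = (1 + 0.2438) / (0.22 + 0.027 + 0.2438) ≈ 2.53423, MB₂ = 4.9 + 1.219 = 6.119, so M₂ = 2.53423 × 6.119 ≈ 15.507 million.
ΔM = M₂ − M₁ = 15.507 − 11.9549 = 3.5521 million.

3.552 million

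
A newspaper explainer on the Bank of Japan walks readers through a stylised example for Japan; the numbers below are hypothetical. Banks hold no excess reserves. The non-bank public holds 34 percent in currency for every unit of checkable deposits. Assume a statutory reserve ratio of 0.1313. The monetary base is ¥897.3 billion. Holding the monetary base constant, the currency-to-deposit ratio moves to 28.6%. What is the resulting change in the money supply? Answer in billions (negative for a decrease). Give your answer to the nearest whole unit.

Initially m₁ = (1 + 0.34) / (0.1313 + 0.34) ≈ 2.8432, so M₁ = 2.8432 × 897.3 ≈ 2551.2034 billion.
After the change m₂ = (1 + 0.286) / (0.1313 + 0.286) ≈ 3.0817, so M₂ = 3.0817 × 897.3 ≈ 2765.2094 billion.
ΔM = M₂ − M₁ = 2765.2094 − 2551.2034 = 214.006 billion.

¥214 billion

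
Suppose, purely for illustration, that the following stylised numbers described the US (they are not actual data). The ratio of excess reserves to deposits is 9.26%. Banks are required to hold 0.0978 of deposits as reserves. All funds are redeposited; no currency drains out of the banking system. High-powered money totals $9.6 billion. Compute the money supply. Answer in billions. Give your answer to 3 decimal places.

$50.420 billion

The money multiplier is m = 1 / (rr + e) = 1 / (0.0978 + 0.0926) ≈ 5.25210.
So M = m × MB = 5.25210 × 9.6 ≈ 50.4202 billion.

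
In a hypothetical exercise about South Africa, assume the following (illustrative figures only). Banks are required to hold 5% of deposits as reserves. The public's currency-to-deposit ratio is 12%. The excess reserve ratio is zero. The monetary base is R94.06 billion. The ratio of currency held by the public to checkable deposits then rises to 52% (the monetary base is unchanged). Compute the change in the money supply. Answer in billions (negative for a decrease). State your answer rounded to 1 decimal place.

Initially m₁ = (1 + 0.12) / (0.05 + 0.12) ≈ 6.5882, so M₁ = 6.5882 × 94.06 ≈ 619.6861 billion.
After the change m₂ = (1 + 0.52) / (0.05 + 0.52) ≈ 2.6667, so M₂ = 2.6667 × 94.06 ≈ 250.8298 billion.
ΔM = M₂ − M₁ = 250.8298 − 619.6861 = -368.8563 billion.

-368.9 billion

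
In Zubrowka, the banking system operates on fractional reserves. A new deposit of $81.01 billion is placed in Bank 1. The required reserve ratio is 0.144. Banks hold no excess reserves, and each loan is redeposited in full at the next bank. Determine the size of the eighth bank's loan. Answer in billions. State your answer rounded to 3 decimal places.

Each bank lends a fraction (1 − rr) = 0.8560 of the deposit it receives, so Bank 8 receives 81.01·0.8560^7 and lends 81.01·0.8560^8 ≈ 23.3523 billion.

$23.352 billion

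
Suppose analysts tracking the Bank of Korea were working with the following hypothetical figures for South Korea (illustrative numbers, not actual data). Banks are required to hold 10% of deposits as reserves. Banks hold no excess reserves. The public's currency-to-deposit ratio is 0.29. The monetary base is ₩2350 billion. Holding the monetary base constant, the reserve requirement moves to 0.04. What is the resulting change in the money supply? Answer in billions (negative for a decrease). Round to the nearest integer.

Initially m₁ = (1 + 0.29) / (0.1 + 0.29) ≈ 3.30769, so M₁ = 3.30769 × 2350 = 7773.0715 billion.
After the change m₂ = (1 + 0.29) / (0.04 + 0.29) ≈ 3.90909, so M₂ = 3.90909 × 2350 = 9186.3615 billion.
ΔM = M₂ − M₁ = 9186.3615 − 7773.0715 = 1413.29 billion.

₩1413 billion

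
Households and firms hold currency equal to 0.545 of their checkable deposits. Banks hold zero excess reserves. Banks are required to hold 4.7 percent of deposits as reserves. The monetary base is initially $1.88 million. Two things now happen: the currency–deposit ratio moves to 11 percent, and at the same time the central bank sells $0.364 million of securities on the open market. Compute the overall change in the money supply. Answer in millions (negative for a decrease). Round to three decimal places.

$5.812 million

Before: m₁ = (1 + 0.545) / (0.047 + 0.545) ≈ 2.60980, MB₁ = 1.88, so M₁ = 2.60980 × 1.88 ≈ 4.9064 million.
After: m₂ = (1 + 0.11) / (0.047 + 0.11) ≈ 7.07006, MB₂ = 1.88 − 0.364 = 1.516, so M₂ = 7.07006 × 1.516 ≈ 10.7182 million.
ΔM = M₂ − M₁ = 10.7182 − 4.9064 = 5.8118 million.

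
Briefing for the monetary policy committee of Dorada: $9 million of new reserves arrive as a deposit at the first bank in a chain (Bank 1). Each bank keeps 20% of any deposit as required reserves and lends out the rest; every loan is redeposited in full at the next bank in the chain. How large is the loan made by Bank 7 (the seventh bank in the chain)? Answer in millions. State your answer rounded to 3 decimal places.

$1.887 million

Each bank lends a fraction (1 − rr) = 0.8000 of the deposit it receives, so Bank 7 receives 9·0.8000^6 and lends 9·0.8000^7 ≈ 1.8874 million.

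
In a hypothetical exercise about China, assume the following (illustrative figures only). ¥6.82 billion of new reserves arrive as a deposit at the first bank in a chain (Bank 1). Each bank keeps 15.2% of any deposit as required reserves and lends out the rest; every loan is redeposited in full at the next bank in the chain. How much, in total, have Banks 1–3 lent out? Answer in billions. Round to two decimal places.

¥14.85 billion

Bank i lends (1 − rr)^i of the original deposit: Bank 1 lends 6.82·0.8480 ≈ 5.7834, Bank 2 lends 6.82·0.8480² ≈ 4.9043, and so on.
Summing a geometric series: total = 6.82·[0.8480·(1 − 0.8480^3) / (1 − 0.8480)] ≈ 14.8465 billion.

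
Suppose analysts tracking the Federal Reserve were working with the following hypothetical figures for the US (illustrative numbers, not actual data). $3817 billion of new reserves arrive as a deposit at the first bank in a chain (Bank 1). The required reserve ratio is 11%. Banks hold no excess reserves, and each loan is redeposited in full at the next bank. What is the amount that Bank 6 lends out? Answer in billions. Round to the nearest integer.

Each bank lends a fraction (1 − rr) = 0.8900 of the deposit it receives, so Bank 6 receives 3817·0.8900^5 and lends 3817·0.8900^6 ≈ 1896.9776 billion.

$1897 billion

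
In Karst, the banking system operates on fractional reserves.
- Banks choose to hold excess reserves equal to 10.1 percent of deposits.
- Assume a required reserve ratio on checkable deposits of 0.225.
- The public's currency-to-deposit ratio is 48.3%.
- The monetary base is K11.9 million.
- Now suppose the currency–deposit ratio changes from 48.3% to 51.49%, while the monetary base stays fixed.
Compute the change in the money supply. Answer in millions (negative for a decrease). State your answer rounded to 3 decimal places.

Initially m₁ = (1 + 0.483) / (0.225 + 0.101 + 0.483) ≈ 1.833127, so M₁ = 1.833127 × 11.9 ≈ 21.8142 million.
After the change m₂ = (1 + 0.5149) / (0.225 + 0.101 + 0.5149) ≈ 1.801522, so M₂ = 1.801522 × 11.9 ≈ 21.4381 million.
ΔM = M₂ − M₁ = 21.4381 − 21.8142 = -0.3761 million.

-0.376 million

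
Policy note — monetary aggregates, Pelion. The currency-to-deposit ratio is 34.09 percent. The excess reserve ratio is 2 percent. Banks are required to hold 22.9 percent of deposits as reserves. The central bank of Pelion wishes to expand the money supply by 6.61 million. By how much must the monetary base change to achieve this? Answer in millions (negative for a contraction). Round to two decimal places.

The money multiplier is m = (1 + c) / (rr + e + c) = (1 + 0.3409) / (0.229 + 0.02 + 0.3409) ≈ 2.2731.
ΔMB = ΔM / m = (+6.61) / 2.2731 ≈ 2.9079 million.

2.91 million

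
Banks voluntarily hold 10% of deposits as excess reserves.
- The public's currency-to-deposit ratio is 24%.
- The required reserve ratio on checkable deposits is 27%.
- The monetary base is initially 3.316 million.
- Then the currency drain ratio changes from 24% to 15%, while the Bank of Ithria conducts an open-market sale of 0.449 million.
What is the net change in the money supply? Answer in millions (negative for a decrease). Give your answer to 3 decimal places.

Before: m₁ = (1 + 0.24) / (0.27 + 0.1 + 0.24) ≈ 2.03279, MB₁ = 3.316, so M₁ = 2.03279 × 3.316 ≈ 6.7407 million.
After: m₂ = (1 + 0.15) / (0.27 + 0.1 + 0.15) ≈ 2.21154, MB₂ = 3.316 − 0.449 = 2.867, so M₂ = 2.21154 × 2.867 ≈ 6.3405 million.
ΔM = M₂ − M₁ = 6.3405 − 6.7407 = -0.4002 million.

-0.400 million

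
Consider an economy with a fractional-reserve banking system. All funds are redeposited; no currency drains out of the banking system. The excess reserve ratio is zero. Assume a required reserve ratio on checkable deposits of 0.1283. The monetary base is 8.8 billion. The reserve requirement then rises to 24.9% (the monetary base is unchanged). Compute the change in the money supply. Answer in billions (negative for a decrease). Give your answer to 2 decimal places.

-33.25 billion

Initially m₁ = 1 / (0.1283) ≈ 7.7942, so M₁ = 7.7942 × 8.8 ≈ 68.589 billion.
After the change m₂ = 1 / (0.249) ≈ 4.0161, so M₂ = 4.0161 × 8.8 ≈ 35.3417 billion.
ΔM = M₂ − M₁ = 35.3417 − 68.589 = -33.2473 billion.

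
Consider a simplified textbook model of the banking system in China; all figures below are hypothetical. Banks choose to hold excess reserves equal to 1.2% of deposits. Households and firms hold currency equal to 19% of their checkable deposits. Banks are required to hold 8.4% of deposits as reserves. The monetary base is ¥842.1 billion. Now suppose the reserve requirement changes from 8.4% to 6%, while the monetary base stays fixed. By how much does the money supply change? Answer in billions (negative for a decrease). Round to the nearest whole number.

¥321 billion

Initially m₁ = (1 + 0.19) / (0.084 + 0.012 + 0.19) ≈ 4.1608, so M₁ = 4.1608 × 842.1 ≈ 3503.8097 billion.
After the change m₂ = (1 + 0.19) / (0.06 + 0.012 + 0.19) ≈ 4.5420, so M₂ = 4.5420 × 842.1 = 3824.8182 billion.
ΔM = M₂ − M₁ = 3824.8182 − 3503.8097 = 321.0085 billion.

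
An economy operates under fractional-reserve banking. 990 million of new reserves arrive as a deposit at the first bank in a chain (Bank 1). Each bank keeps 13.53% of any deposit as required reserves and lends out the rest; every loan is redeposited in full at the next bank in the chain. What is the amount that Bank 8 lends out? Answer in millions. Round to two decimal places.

Each bank lends a fraction (1 − rr) = 0.8647 of the deposit it receives, so Bank 8 receives 990·0.8647^7 and lends 990·0.8647^8 ≈ 309.4275 million.

309.43 million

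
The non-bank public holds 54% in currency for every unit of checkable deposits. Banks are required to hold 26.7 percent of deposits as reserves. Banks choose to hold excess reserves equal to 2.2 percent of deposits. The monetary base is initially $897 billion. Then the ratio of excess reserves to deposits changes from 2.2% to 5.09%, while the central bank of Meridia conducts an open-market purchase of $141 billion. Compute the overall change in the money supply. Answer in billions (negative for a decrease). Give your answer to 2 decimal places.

$196.97 billion

Before: m₁ = (1 + 0.54) / (0.267 + 0.022 + 0.54) ≈ 1.8576598, MB₁ = 897, so M₁ = 1.8576598 × 897 ≈ 1666.3208 billion.
After: m₂ = (1 + 0.54) / (0.267 + 0.0509 + 0.54) ≈ 1.7950810, MB₂ = 897 + 141 = 1038, so M₂ = 1.7950810 × 1038 ≈ 1863.2941 billion.
ΔM = M₂ − M₁ = 1863.2941 − 1666.3208 = 196.9733 billion.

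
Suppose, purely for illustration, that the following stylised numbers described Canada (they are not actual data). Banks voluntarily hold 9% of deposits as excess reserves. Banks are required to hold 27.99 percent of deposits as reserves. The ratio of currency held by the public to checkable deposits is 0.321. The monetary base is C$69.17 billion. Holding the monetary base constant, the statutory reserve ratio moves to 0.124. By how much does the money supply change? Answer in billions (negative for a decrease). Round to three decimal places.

Initially m₁ = (1 + 0.321) / (0.2799 + 0.09 + 0.321) ≈ 1.911999, so M₁ = 1.911999 × 69.17 ≈ 132.253 billion.
After the change m₂ = (1 + 0.321) / (0.124 + 0.09 + 0.321) ≈ 2.469159, so M₂ = 2.469159 × 69.17 ≈ 170.7917 billion.
ΔM = M₂ − M₁ = 170.7917 − 132.253 = 38.5387 billion.

C$38.539 billion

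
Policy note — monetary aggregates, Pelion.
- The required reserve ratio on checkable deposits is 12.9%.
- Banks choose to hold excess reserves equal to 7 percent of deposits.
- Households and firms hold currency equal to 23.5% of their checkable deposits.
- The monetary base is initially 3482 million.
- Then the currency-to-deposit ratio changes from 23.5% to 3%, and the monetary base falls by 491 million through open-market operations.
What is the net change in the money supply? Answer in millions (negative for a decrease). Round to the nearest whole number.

Before: m₁ = (1 + 0.235) / (0.129 + 0.07 + 0.235) ≈ 2.84562, MB₁ = 3482, so M₁ = 2.84562 × 3482 ≈ 9908.4488 million.
After: m₂ = (1 + 0.03) / (0.129 + 0.07 + 0.03) ≈ 4.49782, MB₂ = 3482 − 491 = 2991, so M₂ = 4.49782 × 2991 ≈ 13452.9796 million.
ΔM = M₂ − M₁ = 13452.9796 − 9908.4488 = 3544.5308 million.

3545 million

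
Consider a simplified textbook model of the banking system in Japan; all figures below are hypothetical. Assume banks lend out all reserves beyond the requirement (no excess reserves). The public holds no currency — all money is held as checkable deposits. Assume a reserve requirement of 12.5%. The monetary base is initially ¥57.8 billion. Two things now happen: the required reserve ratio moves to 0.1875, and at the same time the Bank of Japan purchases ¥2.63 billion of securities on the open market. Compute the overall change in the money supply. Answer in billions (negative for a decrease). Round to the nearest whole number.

Before: m₁ = 1 / (0.125) = 8, MB₁ = 57.8, so M₁ = 8 × 57.8 = 462.4 billion.
After: m₂ = 1 / (0.1875) ≈ 5.3333, MB₂ = 57.8 + 2.63 = 60.43, so M₂ = 5.3333 × 60.43 ≈ 322.2913 billion.
ΔM = M₂ − M₁ = 322.2913 − 462.4 = -140.1087 billion.

-140 billion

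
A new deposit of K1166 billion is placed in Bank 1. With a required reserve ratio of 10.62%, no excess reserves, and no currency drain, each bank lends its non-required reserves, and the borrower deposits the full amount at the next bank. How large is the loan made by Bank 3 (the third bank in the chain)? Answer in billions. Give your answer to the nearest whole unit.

K833 billion

Each bank lends a fraction (1 − rr) = 0.8938 of the deposit it receives, so Bank 3 receives 1166·0.8938^2 and lends 1166·0.8938^3 ≈ 832.5678 billion.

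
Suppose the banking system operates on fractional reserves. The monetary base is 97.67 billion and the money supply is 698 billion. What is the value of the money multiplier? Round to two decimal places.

7.15

The money multiplier is m = M / MB = 698 / 97.67 ≈ 7.14651.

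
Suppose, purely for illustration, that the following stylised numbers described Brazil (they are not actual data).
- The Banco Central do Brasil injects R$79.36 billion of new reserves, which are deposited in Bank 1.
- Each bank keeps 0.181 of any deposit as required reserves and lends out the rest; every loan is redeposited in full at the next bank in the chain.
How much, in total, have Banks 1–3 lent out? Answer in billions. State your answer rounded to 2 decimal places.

Bank i lends (1 − rr)^i of the original deposit: Bank 1 lends 79.36·0.8190 ≈ 64.9958, Bank 2 lends 79.36·0.8190² ≈ 53.2316, and so on.
Summing a geometric series: total = 79.36·[0.8190·(1 − 0.8190^3) / (1 − 0.8190)] ≈ 161.8241 billion.

R$161.82 billion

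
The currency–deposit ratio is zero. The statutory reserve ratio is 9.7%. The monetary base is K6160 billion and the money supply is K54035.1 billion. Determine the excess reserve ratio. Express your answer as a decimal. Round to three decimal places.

0.017

Using m = M/MB = 54035.1/6160 ≈ 8.771932. Since m = (1 + c)/(c + rr + e), the denominator satisfies c + rr + e = (1 + c)/m = (1 + 0) / 8.771932 ≈ 0.114000.
With c = 0 and rr = 0.097, the excess reserve ratio is 0.114000 − 0 − 0.097 = 0.017.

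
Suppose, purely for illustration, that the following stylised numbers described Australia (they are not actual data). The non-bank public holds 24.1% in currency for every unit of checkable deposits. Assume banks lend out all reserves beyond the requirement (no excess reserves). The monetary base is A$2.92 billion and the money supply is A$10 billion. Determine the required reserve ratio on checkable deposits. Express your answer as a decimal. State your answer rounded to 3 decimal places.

Using m = M/MB = 10/2.92 ≈ 3.424658. Since m = (1 + c)/(c + rr + e), the denominator satisfies c + rr + e = (1 + c)/m = (1 + 0.241) / 3.424658 ≈ 0.362372.
With c = 0.241 and e = 0, the required reserve ratio on checkable deposits is 0.362372 − 0.241 − 0 = 0.121372.

0.121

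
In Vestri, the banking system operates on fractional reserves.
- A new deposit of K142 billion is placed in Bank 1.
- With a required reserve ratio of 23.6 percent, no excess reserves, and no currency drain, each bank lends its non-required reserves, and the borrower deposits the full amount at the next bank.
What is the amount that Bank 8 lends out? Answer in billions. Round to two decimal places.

Each bank lends a fraction (1 − rr) = 0.7640 of the deposit it receives, so Bank 8 receives 142·0.7640^7 and lends 142·0.7640^8 ≈ 16.4830 billion.

K16.48 billion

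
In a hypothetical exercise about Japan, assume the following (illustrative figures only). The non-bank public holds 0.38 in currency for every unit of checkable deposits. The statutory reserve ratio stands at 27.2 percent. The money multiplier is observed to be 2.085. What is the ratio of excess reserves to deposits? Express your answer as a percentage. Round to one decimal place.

1.0%

Using m = 2.085. Since m = (1 + c)/(c + rr + e), the denominator satisfies c + rr + e = (1 + c)/m = (1 + 0.38) / 2.085 ≈ 0.661871.
With c = 0.38 and rr = 0.272, the ratio of excess reserves to deposits is 0.661871 − 0.38 − 0.272 = 0.009871.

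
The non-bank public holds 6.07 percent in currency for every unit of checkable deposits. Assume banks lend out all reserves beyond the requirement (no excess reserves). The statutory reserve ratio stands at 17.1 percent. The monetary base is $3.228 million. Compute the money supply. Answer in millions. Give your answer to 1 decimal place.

The money multiplier is m = (1 + c) / (rr + c) = (1 + 0.0607) / (0.171 + 0.0607) ≈ 4.5779.
So M = m × MB = 4.5779 × 3.228 ≈ 14.7775 million.

$14.8 million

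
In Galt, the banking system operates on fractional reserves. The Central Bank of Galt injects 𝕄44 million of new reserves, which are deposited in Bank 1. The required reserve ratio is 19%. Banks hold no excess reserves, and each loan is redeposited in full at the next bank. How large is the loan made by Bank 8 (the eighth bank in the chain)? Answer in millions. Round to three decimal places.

Each bank lends a fraction (1 − rr) = 0.8100 of the deposit it receives, so Bank 8 receives 44·0.8100^7 and lends 44·0.8100^8 ≈ 8.1533 million.

𝕄8.153 million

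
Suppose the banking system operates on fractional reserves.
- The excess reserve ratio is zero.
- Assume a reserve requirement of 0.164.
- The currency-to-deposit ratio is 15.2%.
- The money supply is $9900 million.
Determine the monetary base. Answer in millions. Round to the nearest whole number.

The money multiplier is m = (1 + c) / (rr + c) = (1 + 0.152) / (0.164 + 0.152) ≈ 3.64557.
MB = M / m = 9900 / 3.64557 ≈ 2715.6247 million.

$2716 million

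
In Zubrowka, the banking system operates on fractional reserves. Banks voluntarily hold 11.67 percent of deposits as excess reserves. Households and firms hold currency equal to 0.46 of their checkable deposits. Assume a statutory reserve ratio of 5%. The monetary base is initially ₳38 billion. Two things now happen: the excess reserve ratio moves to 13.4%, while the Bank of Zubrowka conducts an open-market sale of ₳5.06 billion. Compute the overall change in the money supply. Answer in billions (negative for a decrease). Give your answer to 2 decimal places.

-13.85 billion

Before: m₁ = (1 + 0.46) / (0.05 + 0.1167 + 0.46) ≈ 2.32966, MB₁ = 38, so M₁ = 2.32966 × 38 ≈ 88.5271 billion.
After: m₂ = (1 + 0.46) / (0.05 + 0.134 + 0.46) ≈ 2.26708, MB₂ = 38 − 5.06 = 32.94, so M₂ = 2.26708 × 32.94 ≈ 74.6776 billion.
ΔM = M₂ − M₁ = 74.6776 − 88.5271 = -13.8495 billion.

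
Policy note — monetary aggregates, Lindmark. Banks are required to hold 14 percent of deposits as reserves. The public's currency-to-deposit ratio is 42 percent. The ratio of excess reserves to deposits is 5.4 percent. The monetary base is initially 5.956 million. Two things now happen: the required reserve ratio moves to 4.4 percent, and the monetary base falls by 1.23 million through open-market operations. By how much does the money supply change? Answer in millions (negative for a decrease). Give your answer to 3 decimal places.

Before: m₁ = (1 + 0.42) / (0.14 + 0.054 + 0.42) ≈ 2.31270, MB₁ = 5.956, so M₁ = 2.31270 × 5.956 ≈ 13.7744 million.
After: m₂ = (1 + 0.42) / (0.044 + 0.054 + 0.42) ≈ 2.74131, MB₂ = 5.956 − 1.23 = 4.726, so M₂ = 2.74131 × 4.726 ≈ 12.9554 million.
ΔM = M₂ − M₁ = 12.9554 − 13.7744 = -0.819 million.

-0.819 million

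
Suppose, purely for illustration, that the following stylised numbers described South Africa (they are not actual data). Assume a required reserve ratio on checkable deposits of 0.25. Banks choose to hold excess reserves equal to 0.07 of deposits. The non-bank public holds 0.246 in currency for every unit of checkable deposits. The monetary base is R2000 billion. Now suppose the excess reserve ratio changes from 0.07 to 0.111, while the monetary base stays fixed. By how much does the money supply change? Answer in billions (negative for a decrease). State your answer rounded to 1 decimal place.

-297.4 billion

Initially m₁ = (1 + 0.246) / (0.25 + 0.07 + 0.246) ≈ 2.201413, so M₁ = 2.201413 × 2000 = 4402.826 billion.
After the change m₂ = (1 + 0.246) / (0.25 + 0.111 + 0.246) ≈ 2.052718, so M₂ = 2.052718 × 2000 = 4105.436 billion.
ΔM = M₂ − M₁ = 4105.436 − 4402.826 = -297.39 billion.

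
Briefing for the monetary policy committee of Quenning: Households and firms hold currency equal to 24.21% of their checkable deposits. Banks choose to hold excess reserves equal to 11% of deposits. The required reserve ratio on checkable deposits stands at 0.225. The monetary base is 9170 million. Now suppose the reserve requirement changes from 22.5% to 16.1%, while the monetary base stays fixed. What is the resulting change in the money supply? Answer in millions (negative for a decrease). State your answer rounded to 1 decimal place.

2461.8 million

Initially m₁ = (1 + 0.2421) / (0.225 + 0.11 + 0.2421) ≈ 2.152313, so M₁ = 2.152313 × 9170 ≈ 19736.7102 million.
After the change m₂ = (1 + 0.2421) / (0.161 + 0.11 + 0.2421) ≈ 2.420776, so M₂ = 2.420776 × 9170 ≈ 22198.5159 million.
ΔM = M₂ − M₁ = 22198.5159 − 19736.7102 = 2461.8057 million.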